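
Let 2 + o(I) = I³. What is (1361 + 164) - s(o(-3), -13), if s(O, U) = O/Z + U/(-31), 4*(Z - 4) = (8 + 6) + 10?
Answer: 473519/310 ≈ 1527.5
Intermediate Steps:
Z = 10 (Z = 4 + ((8 + 6) + 10)/4 = 4 + (14 + 10)/4 = 4 + (¼)*24 = 4 + 6 = 10)
o(I) = -2 + I³
s(O, U) = -U/31 + O/10 (s(O, U) = O/10 + U/(-31) = O*(⅒) + U*(-1/31) = O/10 - U/31 = -U/31 + O/10)
(1361 + 164) - s(o(-3), -13) = (1361 + 164) - (-1/31*(-13) + (-2 + (-3)³)/10) = 1525 - (13/31 + (-2 - 27)/10) = 1525 - (13/31 + (⅒)*(-29)) = 1525 - (13/31 - 29/10) = 1525 - 1*(-769/310) = 1525 + 769/310 = 473519/310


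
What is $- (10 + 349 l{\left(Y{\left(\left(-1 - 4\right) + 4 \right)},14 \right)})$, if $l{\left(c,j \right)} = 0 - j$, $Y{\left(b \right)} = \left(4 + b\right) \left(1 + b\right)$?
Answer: $4876$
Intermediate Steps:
$Y{\left(b \right)} = \left(1 + b\right) \left(4 + b\right)$
$l{\left(c,j \right)} = - j$
$- (10 + 349 l{\left(Y{\left(\left(-1 - 4\right) + 4 \right)},14 \right)}) = - (10 + 349 \left(\left(-1\right) 14\right)) = - (10 + 349 \left(-14\right)) = - (10 - 4886) = \left(-1\right) \left(-4876\right) = 4876$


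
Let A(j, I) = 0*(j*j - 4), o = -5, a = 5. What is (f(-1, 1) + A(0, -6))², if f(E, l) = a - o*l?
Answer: 100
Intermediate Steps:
A(j, I) = 0 (A(j, I) = 0*(j² - 4) = 0*(-4 + j²) = 0)
f(E, l) = 5 + 5*l (f(E, l) = 5 - (-5)*l = 5 + 5*l)
(f(-1, 1) + A(0, -6))² = ((5 + 5*1) + 0)² = ((5 + 5) + 0)² = (10 + 0)² = 10² = 100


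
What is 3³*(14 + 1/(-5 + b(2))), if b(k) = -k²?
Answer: 375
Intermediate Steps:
3³*(14 + 1/(-5 + b(2))) = 3³*(14 + 1/(-5 - 1*2²)) = 27*(14 + 1/(-5 - 1*4)) = 27*(14 + 1/(-5 - 4)) = 27*(14 + 1/(-9)) = 27*(14 - ⅑) = 27*(125/9) = 375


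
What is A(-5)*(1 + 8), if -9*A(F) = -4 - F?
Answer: -1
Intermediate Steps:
A(F) = 4/9 + F/9 (A(F) = -(-4 - F)/9 = 4/9 + F/9)
A(-5)*(1 + 8) = (4/9 + (⅑)*(-5))*(1 + 8) = (4/9 - 5/9)*9 = -⅑*9 = -1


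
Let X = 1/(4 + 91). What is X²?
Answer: 1/9025 ≈ 0.00011080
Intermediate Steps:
X = 1/95 ≈ 0.010526
X² = (1/95)² = 1/9025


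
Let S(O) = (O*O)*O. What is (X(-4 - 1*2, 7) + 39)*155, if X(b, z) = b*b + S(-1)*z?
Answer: 10540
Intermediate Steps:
S(O) = O**3 (S(O) = O**2*O = O**3)
X(b, z) = b**2 - z (X(b, z) = b*b + (-1)**3*z = b**2 - z)
(X(-4 - 1*2, 7) + 39)*155 = (((-4 - 1*2)**2 - 1*7) + 39)*155 = (((-4 - 2)**2 - 7) + 39)*155 = (((-6)**2 - 7) + 39)*155 = ((36 - 7) + 39)*155 = (29 + 39)*155 = 68*155 = 10540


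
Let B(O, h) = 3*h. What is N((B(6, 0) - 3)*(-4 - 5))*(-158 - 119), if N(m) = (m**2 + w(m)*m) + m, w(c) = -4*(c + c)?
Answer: 1406052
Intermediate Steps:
w(c) = -8*c
N(m) = m - 7*m**2 (N(m) = (m**2 + (-8*m)*m) + m = (m**2 - 8*m**2) + m = -7*m**2 + m = m - 7*m**2)
N((B(6, 0) - 3)*(-4 - 5))*(-158 - 119) = (((3*0 - 3)*(-4 - 5))*(1 - 7*(3*0 - 3)*(-4 - 5)))*(-158 - 119) = (((0 - 3)*(-9))*(1 - 7*(0 - 3)*(-9)))*(-277) = ((-3*(-9))*(1 - (-21)*(-9)))*(-277) = (27*(1 - 7*27))*(-277) = (27*(1 - 189))*(-277) = (27*(-188))*(-277) = -5076*(-277) = 1406052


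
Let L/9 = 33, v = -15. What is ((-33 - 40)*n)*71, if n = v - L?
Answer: 1617096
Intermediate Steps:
L = 297 (L = 9*33 = 297)
n = -312 (n = -15 - 1*297 = -15 - 297 = -312)
((-33 - 40)*n)*71 = ((-33 - 40)*(-312))*71 = -73*(-312)*71 = 22776*71 = 1617096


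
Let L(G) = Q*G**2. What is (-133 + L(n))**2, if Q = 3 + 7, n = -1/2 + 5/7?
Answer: 168714121/9604 ≈ 17567.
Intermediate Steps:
n = 3/14 (n = -1*1/2 + 5*(1/7) = -1/2 + 5/7 = 3/14 ≈ 0.21429)
Q = 10
L(G) = 10*G**2
(-133 + L(n))**2 = (-133 + 10*(3/14)**2)**2 = (-133 + 10*(9/196))**2 = (-133 + 45/98)**2 = (-12989/98)**2 = 168714121/9604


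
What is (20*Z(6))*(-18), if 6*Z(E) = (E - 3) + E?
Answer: -540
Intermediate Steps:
Z(E) = -½ + E/3 (Z(E) = ((E - 3) + E)/6 = ((-3 + E) + E)/6 = (-3 + 2*E)/6 = -½ + E/3)
(20*Z(6))*(-18) = (20*(-½ + (⅓)*6))*(-18) = (20*(-½ + 2))*(-18) = (20*(3/2))*(-18) = 30*(-18) = -540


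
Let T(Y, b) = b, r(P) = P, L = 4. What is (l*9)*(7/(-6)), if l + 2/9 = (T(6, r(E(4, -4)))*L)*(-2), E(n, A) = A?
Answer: -1001/3 ≈ -333.67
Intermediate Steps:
l = 286/9 (l = -2/9 - 4*4*(-2) = -2/9 - 16*(-2) = -2/9 + 32 = 286/9 ≈ 31.778)
(l*9)*(7/(-6)) = ((286/9)*9)*(7/(-6)) = 286*(7*(-1/6)) = 286*(-7/6) = -1001/3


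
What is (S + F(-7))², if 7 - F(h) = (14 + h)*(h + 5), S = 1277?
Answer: 1684804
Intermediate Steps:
F(h) = 7 - (5 + h)*(14 + h) (F(h) = 7 - (14 + h)*(h + 5) = 7 - (14 + h)*(5 + h) = 7 - (5 + h)*(14 + h))
(S + F(-7))² = (1277 + (-63 - 1*(-7)² - 19*(-7)))² = (1277 + (-63 - 1*49 + 133))² = (1277 + (-63 - 49 + 133))² = (1277 + 21)² = 1298² = 1684804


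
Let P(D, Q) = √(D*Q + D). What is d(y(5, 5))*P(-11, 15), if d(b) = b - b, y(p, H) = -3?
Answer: 0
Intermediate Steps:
P(D, Q) = √(D + D*Q)
d(b) = 0
d(y(5, 5))*P(-11, 15) = 0*√(-11*(1 + 15)) = 0*√(-11*16) = 0*√(-176) = 0*(4*I*√11) = 0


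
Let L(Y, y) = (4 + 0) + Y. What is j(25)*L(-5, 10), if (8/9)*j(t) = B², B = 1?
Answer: -9/8 ≈ -1.1250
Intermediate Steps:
j(t) = 9/8 (j(t) = (9/8)*1² = (9/8)*1 = 9/8)
L(Y, y) = 4 + Y
j(25)*L(-5, 10) = 9*(4 - 5)/8 = (9/8)*(-1) = -9/8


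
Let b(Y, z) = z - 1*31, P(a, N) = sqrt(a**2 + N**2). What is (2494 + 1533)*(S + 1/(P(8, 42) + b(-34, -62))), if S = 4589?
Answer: 126051043852/6821 - 8054*sqrt(457)/6821 ≈ 1.8480e+7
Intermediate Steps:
P(a, N) = sqrt(N**2 + a**2)
b(Y, z) = -31 + z (b(Y, z) = z - 31 = -31 + z)
(2494 + 1533)*(S + 1/(P(8, 42) + b(-34, -62))) = (2494 + 1533)*(4589 + 1/(sqrt(42**2 + 8**2) + (-31 - 62))) = 4027*(4589 + 1/(sqrt(1764 + 64) - 93)) = 4027*(4589 + 1/(sqrt(1828) - 93)) = 4027*(4589 + 1/(2*sqrt(457) - 93)) = 4027*(4589 + 1/(-93 + 2*sqrt(457))) = 18479903 + 4027/(-93 + 2*sqrt(457))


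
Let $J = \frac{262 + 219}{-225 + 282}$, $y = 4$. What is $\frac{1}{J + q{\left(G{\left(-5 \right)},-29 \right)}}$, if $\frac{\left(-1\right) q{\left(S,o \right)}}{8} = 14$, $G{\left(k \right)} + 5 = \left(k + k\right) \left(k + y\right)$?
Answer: $- \frac{57}{5903} \approx -0.0096561$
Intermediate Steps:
$G{\left(k \right)} = -5 + 2 k \left(4 + k\right)$ ($G{\left(k \right)} = -5 + \left(k + k\right) \left(k + 4\right) = -5 + 2 k \left(4 + k\right)$)
$q{\left(S,o \right)} = -112$ ($q{\left(S,o \right)} = \left(-8\right) 14 = -112$)
$J = \frac{481}{57} \approx 8.4386$
$\frac{1}{J + q{\left(G{\left(-5 \right)},-29 \right)}} = \frac{1}{\frac{481}{57} - 112} = \frac{1}{- \frac{5903}{57}} = - \frac{57}{5903}$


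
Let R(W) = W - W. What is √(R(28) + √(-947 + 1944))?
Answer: 997^(¼) ≈ 5.6192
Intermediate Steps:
R(W) = 0
√(R(28) + √(-947 + 1944)) = √(0 + √(-947 + 1944)) = √(0 + √997) = √(√997) = 997^(¼)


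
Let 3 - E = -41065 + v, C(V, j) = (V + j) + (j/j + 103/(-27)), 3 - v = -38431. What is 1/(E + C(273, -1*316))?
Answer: 27/69881 ≈ 0.00038637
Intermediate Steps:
v = 38434 (v = 3 - 1*(-38431) = 3 + 38431 = 38434)
C(V, j) = -76/27 + V + j (C(V, j) = (V + j) + (1 + 103*(-1/27)) = (V + j) + (1 - 103/27) = (V + j) - 76/27 = -76/27 + V + j)
E = 2634 (E = 3 - (-41065 + 38434) = 3 - 1*(-2631) = 3 + 2631 = 2634)
1/(E + C(273, -1*316)) = 1/(2634 + (-76/27 + 273 - 1*316)) = 1/(2634 + (-76/27 + 273 - 316)) = 1/(2634 - 1237/27) = 1/(69881/27) = 27/69881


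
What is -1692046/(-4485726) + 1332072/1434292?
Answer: 1050274755713/804230114499 ≈ 1.3059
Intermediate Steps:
-1692046/(-4485726) + 1332072/1434292 = -1692046*(-1/4485726) + 1332072*(1/1434292) = 846023/2242863 + 333018/358573 = 1050274755713/804230114499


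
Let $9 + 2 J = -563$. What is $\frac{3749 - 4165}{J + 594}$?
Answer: $- \frac{104}{77} \approx -1.3506$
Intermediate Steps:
$J = -286$ ($J = - \frac{9}{2} + \frac{1}{2} \left(-563\right) = - \frac{9}{2} - \frac{563}{2} = -286$)
$\frac{3749 - 4165}{J + 594} = \frac{3749 - 4165}{-286 + 594} = - \frac{416}{308} = \left(-416\right) \frac{1}{308} = - \frac{104}{77}$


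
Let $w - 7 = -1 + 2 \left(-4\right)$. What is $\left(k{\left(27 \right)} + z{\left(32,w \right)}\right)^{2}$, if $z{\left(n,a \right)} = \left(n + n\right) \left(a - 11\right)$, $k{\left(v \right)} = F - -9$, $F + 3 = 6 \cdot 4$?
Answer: $643204$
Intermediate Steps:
$w = -2$ ($w = 7 + \left(-1 + 2 \left(-4\right)\right) = 7 - 9 = -2$)
$F = 21$ ($F = -3 + 6 \cdot 4 = -3 + 24 = 21$)
$k{\left(v \right)} = 30$ ($k{\left(v \right)} = 21 - -9 = 21 + 9 = 30$)
$z{\left(n,a \right)} = 2 n \left(-11 + a\right)$
$\left(k{\left(27 \right)} + z{\left(32,w \right)}\right)^{2} = \left(30 + 2 \cdot 32 \left(-11 - 2\right)\right)^{2} = \left(30 + 2 \cdot 32 \left(-13\right)\right)^{2} = \left(30 - 832\right)^{2} = \left(-802\right)^{2} = 643204$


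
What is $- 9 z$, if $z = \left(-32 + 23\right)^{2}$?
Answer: $-729$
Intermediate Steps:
$z = 81$ ($z = \left(-9\right)^{2} = 81$)
$- 9 z = \left(-9\right) 81 = -729$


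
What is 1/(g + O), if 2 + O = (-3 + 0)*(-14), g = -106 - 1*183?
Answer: -1/249 ≈ -0.0040161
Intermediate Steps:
g = -289 (g = -106 - 183 = -289)
O = 40 (O = -2 + (-3 + 0)*(-14) = -2 - 3*(-14) = -2 + 42 = 40)
1/(g + O) = 1/(-289 + 40) = 1/(-249) = -1/249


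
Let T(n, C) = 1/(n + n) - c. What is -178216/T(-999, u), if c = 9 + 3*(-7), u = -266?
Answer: -356075568/23975 ≈ -14852.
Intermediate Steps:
c = -12 (c = 9 - 21 = -12)
T(n, C) = 12 + 1/(2*n) (T(n, C) = 1/(n + n) - 1*(-12) = 1/(2*n) + 12 = 12 + 1/(2*n))
-178216/T(-999, u) = -178216/(12 + (½)/(-999)) = -178216/(12 + (½)*(-1/999)) = -178216/(12 - 1/1998) = -178216/23975/1998 = -178216*1998/23975 = -356075568/23975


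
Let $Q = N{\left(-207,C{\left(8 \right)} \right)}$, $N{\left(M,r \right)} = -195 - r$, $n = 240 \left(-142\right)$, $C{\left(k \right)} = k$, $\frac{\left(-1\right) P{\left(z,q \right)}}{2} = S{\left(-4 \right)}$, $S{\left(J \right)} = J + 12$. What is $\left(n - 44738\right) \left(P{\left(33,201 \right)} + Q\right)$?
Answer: $17261142$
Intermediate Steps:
$S{\left(J \right)} = 12 + J$
$P{\left(z,q \right)} = -16$ ($P{\left(z,q \right)} = - 2 \left(12 - 4\right) = \left(-2\right) 8 = -16$)
$n = -34080$
$Q = -203$ ($Q = -195 - 8 = -203$)
$\left(n - 44738\right) \left(P{\left(33,201 \right)} + Q\right) = \left(-34080 - 44738\right) \left(-16 - 203\right) = \left(-78818\right) \left(-219\right) = 17261142$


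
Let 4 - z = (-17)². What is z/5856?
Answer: -95/1952 ≈ -0.048668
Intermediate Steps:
z = -285 (z = 4 - 1*(-17)² = 4 - 1*289 = 4 - 289 = -285)
z/5856 = -285/5856 = -285*1/5856 = -95/1952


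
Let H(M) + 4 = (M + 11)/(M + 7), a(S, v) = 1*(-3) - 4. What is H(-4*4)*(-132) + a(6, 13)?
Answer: 1343/3 ≈ 447.67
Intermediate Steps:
a(S, v) = -7 (a(S, v) = -3 - 4 = -7)
H(M) = -4 + (11 + M)/(7 + M) (H(M) = -4 + (M + 11)/(M + 7) = -4 + (11 + M)/(7 + M))
H(-4*4)*(-132) + a(6, 13) = ((-17 - (-12)*4)/(7 - 4*4))*(-132) - 7 = ((-17 - 3*(-16))/(7 - 16))*(-132) - 7 = ((-17 + 48)/(-9))*(-132) - 7 = -⅑*31*(-132) - 7 = -31/9*(-132) - 7 = 1364/3 - 7 = 1343/3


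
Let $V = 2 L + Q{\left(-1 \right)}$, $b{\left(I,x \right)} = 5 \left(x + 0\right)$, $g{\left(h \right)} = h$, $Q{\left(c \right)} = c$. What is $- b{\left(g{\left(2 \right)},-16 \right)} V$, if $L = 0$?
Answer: $-80$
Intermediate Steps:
$b{\left(I,x \right)} = 5 x$
$V = -1$ ($V = 2 \cdot 0 - 1 = 0 - 1 = -1$)
$- b{\left(g{\left(2 \right)},-16 \right)} V = - 5 \left(-16\right) \left(-1\right) = - \left(-80\right) \left(-1\right) = \left(-1\right) 80 = -80$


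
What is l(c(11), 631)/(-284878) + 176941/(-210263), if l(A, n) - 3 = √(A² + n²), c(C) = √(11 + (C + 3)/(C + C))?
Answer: -50407228987/59899302914 - √48178889/3133658 ≈ -0.84375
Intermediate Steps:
c(C) = √(11 + (3 + C)/(2*C)) (c(C) = √(11 + (3 + C)/((2*C))) = √(11 + (3 + C)*(1/(2*C))) = √(11 + (3 + C)/(2*C)))
l(A, n) = 3 + √(A² + n²)
l(c(11), 631)/(-284878) + 176941/(-210263) = (3 + √((√(46 + 6/11)/2)² + 631²))/(-284878) + 176941/(-210263) = (3 + √((√(46 + 6*(1/11))/2)² + 398161))*(-1/284878) + 176941*(-1/210263) = (3 + √((√(46 + 6/11)/2)² + 398161))*(-1/284878) - 176941/210263 = (3 + √((√(512/11)/2)² + 398161))*(-1/284878) - 176941/210263 = (3 + √(((16*√22/11)/2)² + 398161))*(-1/284878) - 176941/210263 = (3 + √((8*√22/11)² + 398161))*(-1/284878) - 176941/210263 = (3 + √(128/11 + 398161))*(-1/284878) - 176941/210263 = (3 + √(4379899/11))*(-1/284878) - 176941/210263 = (3 + √48178889/11)*(-1/284878) - 176941/210263 = (-3/284878 - √48178889/3133658) - 176941/210263 = -50407228987/59899302914 - √48178889/3133658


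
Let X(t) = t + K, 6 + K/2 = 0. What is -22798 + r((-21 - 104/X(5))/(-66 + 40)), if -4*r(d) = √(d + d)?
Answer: -22798 - √3913/364 ≈ -22798.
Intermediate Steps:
K = -12 (K = -12 + 2*0 = -12 + 0 = -12)
X(t) = -12 + t (X(t) = t - 12 = -12 + t)
r(d) = -√2*√d/4 (r(d) = -√(d + d)/4 = -√2*√d/4)
-22798 + r((-21 - 104/X(5))/(-66 + 40)) = -22798 - √2*√((-21 - 104/(-12 + 5))/(-66 + 40))/4 = -22798 - √2*√((-21 - 104/(-7))/(-26))/4 = -22798 - √2*√((-21 - 104*(-⅐))*(-1/26))/4 = -22798 - √2*√((-21 + 104/7)*(-1/26))/4 = -22798 - √2*√(-43/7*(-1/26))/4 = -22798 - √2*√(43/182)/4 = -22798 - √2*√7826/182/4 = -22798 - √3913/364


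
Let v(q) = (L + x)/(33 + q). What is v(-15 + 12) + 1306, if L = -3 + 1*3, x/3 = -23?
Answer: 13037/10 ≈ 1303.7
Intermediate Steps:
x = -69 (x = 3*(-23) = -69)
L = 0 (L = -3 + 3 = 0)
v(q) = -69/(33 + q) (v(q) = (0 - 69)/(33 + q) = -69/(33 + q))
v(-15 + 12) + 1306 = -69/(33 + (-15 + 12)) + 1306 = -69/(33 - 3) + 1306 = -69/30 + 1306 = -69*1/30 + 1306 = -23/10 + 1306 = 13037/10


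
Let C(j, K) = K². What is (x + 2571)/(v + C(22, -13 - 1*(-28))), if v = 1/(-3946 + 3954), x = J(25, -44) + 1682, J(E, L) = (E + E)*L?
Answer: 16424/1801 ≈ 9.1194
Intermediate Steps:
J(E, L) = 2*E*L (J(E, L) = (2*E)*L = 2*E*L)
x = -518 (x = 2*25*(-44) + 1682 = -2200 + 1682 = -518)
v = ⅛ (v = 1/8 = ⅛ ≈ 0.12500)
(x + 2571)/(v + C(22, -13 - 1*(-28))) = (-518 + 2571)/(⅛ + (-13 - 1*(-28))²) = 2053/(⅛ + (-13 + 28)²) = 2053/(⅛ + 15²) = 2053/(⅛ + 225) = 2053/(1801/8) = 2053*(8/1801) = 16424/1801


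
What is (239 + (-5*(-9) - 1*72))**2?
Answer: 44944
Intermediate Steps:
(239 + (-5*(-9) - 1*72))**2 = (239 + (45 - 72))**2 = (239 - 27)**2 = 212**2 = 44944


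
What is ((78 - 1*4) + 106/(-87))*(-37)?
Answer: -234284/87 ≈ -2692.9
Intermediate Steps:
((78 - 1*4) + 106/(-87))*(-37) = ((78 - 4) + 106*(-1/87))*(-37) = (74 - 106/87)*(-37) = (6332/87)*(-37) = -234284/87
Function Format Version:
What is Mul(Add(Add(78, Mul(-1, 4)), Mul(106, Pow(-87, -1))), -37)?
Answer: Rational(-234284, 87) ≈ -2692.9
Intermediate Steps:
Mul(Add(Add(78, Mul(-1, 4)), Mul(106, Pow(-87, -1))), -37) = Mul(Add(Add(78, -4), Mul(106, Rational(-1, 87))), -37) = Mul(Add(74, Rational(-106, 87)), -37) = Mul(Rational(6332, 87), -37) = Rational(-234284, 87)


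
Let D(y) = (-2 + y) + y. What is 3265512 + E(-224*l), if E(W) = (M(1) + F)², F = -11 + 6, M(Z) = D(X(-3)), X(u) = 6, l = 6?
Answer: 3265537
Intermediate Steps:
D(y) = -2 + 2*y
M(Z) = 10 (M(Z) = -2 + 2*6 = -2 + 12 = 10)
F = -5
E(W) = 25 (E(W) = (10 - 5)² = 5² = 25)
3265512 + E(-224*l) = 3265512 + 25 = 3265537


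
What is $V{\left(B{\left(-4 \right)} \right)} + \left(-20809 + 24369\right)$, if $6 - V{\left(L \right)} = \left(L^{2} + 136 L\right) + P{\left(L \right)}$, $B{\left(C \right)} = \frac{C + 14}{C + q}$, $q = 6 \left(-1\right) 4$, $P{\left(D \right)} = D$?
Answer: $\frac{708501}{196} \approx 3614.8$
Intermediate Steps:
$q = -24$ ($q = \left(-6\right) 4 = -24$)
$B{\left(C \right)} = \frac{14 + C}{-24 + C}$ ($B{\left(C \right)} = \frac{C + 14}{C - 24} = \frac{14 + C}{-24 + C}$)
$V{\left(L \right)} = 6 - L^{2} - 137 L$ ($V{\left(L \right)} = 6 - \left(\left(L^{2} + 136 L\right) + L\right) = 6 - \left(L^{2} + 137 L\right) = 6 - L^{2} - 137 L$)
$V{\left(B{\left(-4 \right)} \right)} + \left(-20809 + 24369\right) = \left(6 - \left(\frac{14 - 4}{-24 - 4}\right)^{2} - 137 \frac{14 - 4}{-24 - 4}\right) + \left(-20809 + 24369\right) = \left(6 - \left(\frac{1}{-28} \cdot 10\right)^{2} - 137 \frac{1}{-28} \cdot 10\right) + 3560 = \left(6 - \left(\left(- \frac{1}{28}\right) 10\right)^{2} - 137 \left(\left(- \frac{1}{28}\right) 10\right)\right) + 3560 = \left(6 - \left(- \frac{5}{14}\right)^{2} - - \frac{685}{14}\right) + 3560 = \left(6 - \frac{25}{196} + \frac{685}{14}\right) + 3560 = \frac{10741}{196} + 3560 = \frac{708501}{196}$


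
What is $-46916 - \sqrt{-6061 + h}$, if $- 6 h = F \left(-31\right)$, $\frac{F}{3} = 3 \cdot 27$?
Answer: $-46916 - \frac{i \sqrt{19222}}{2} \approx -46916.0 - 69.322 i$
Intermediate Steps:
$F = 243$ ($F = 3 \cdot 3 \cdot 27 = 3 \cdot 81 = 243$)
$h = \frac{2511}{2}$ ($h = - \frac{243 \left(-31\right)}{6} = \left(- \frac{1}{6}\right) \left(-7533\right) = \frac{2511}{2} \approx 1255.5$)
$-46916 - \sqrt{-6061 + h} = -46916 - \sqrt{-6061 + \frac{2511}{2}} = -46916 - \sqrt{- \frac{9611}{2}} = -46916 - \frac{i \sqrt{19222}}{2}$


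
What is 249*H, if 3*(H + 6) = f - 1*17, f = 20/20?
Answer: -2822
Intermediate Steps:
f = 1 (f = 20*(1/20) = 1)
H = -34/3 (H = -6 + (1 - 1*17)/3 = -6 + (1 - 17)/3 = -6 + (⅓)*(-16) = -6 - 16/3 = -34/3 ≈ -11.333)
249*H = 249*(-34/3) = -2822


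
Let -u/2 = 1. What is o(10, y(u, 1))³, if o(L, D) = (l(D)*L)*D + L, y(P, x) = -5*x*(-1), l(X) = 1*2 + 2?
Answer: 9261000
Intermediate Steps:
u = -2 (u = -2*1 = -2)
l(X) = 4 (l(X) = 2 + 2 = 4)
y(P, x) = 5*x
o(L, D) = L + 4*D*L (o(L, D) = (4*L)*D + L = 4*D*L + L = L + 4*D*L)
o(10, y(u, 1))³ = (10*(1 + 4*(5*1)))³ = (10*(1 + 4*5))³ = (10*(1 + 20))³ = (10*21)³ = 210³ = 9261000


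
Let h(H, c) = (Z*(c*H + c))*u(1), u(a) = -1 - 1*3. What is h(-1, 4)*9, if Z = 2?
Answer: 0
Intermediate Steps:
u(a) = -4 (u(a) = -1 - 3 = -4)
h(H, c) = -8*c - 8*H*c (h(H, c) = (2*(c*H + c))*(-4) = (2*(H*c + c))*(-4) = (2*(c + H*c))*(-4) = (2*c + 2*H*c)*(-4) = -8*c - 8*H*c)
h(-1, 4)*9 = -8*4*(1 - 1)*9 = -8*4*0*9 = 0*9 = 0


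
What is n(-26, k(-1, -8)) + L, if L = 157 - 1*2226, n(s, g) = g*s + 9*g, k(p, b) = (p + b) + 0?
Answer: -1916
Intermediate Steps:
k(p, b) = b + p (k(p, b) = (b + p) + 0 = b + p)
n(s, g) = 9*g + g*s
L = -2069 (L = 157 - 2226 = -2069)
n(-26, k(-1, -8)) + L = (-8 - 1)*(9 - 26) - 2069 = -9*(-17) - 2069 = 153 - 2069 = -1916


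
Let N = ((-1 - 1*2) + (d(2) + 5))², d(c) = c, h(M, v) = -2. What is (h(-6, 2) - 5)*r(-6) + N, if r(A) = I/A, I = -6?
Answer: 9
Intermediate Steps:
N = 16 (N = ((-1 - 1*2) + (2 + 5))² = ((-1 - 2) + 7)² = (-3 + 7)² = 4² = 16)
r(A) = -6/A
(h(-6, 2) - 5)*r(-6) + N = (-2 - 5)*(-6/(-6)) + 16 = -(-42)*(-1)/6 + 16 = -7*1 + 16 = -7 + 16 = 9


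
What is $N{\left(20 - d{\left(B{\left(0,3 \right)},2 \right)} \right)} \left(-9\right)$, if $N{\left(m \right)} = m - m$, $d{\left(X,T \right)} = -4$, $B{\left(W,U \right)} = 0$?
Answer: $0$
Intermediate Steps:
$N{\left(m \right)} = 0$
$N{\left(20 - d{\left(B{\left(0,3 \right)},2 \right)} \right)} \left(-9\right) = 0 \left(-9\right) = 0$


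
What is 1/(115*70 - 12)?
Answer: 1/8038 ≈ 0.00012441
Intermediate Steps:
1/(115*70 - 12) = 1/(8050 - 12) = 1/8038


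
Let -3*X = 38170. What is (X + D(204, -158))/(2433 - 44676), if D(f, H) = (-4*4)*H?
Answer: 30586/126729 ≈ 0.24135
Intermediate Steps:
X = -38170/3 (X = -⅓*38170 = -38170/3 ≈ -12723.)
D(f, H) = -16*H
(X + D(204, -158))/(2433 - 44676) = (-38170/3 - 16*(-158))/(2433 - 44676) = (-38170/3 + 2528)/(-42243) = -30586/3*(-1/42243) = 30586/126729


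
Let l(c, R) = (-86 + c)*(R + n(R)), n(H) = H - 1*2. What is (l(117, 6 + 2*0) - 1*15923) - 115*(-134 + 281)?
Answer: -32518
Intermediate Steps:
n(H) = -2 + H (n(H) = H - 2 = -2 + H)
l(c, R) = (-86 + c)*(-2 + 2*R) (l(c, R) = (-86 + c)*(R + (-2 + R)) = (-86 + c)*(-2 + 2*R))
(l(117, 6 + 2*0) - 1*15923) - 115*(-134 + 281) = ((172 - 172*(6 + 2*0) - 2*117 + 2*(6 + 2*0)*117) - 1*15923) - 115*(-134 + 281) = ((172 - 172*(6 + 0) - 234 + 2*(6 + 0)*117) - 15923) - 115*147 = ((172 - 172*6 - 234 + 2*6*117) - 15923) - 16905 = ((172 - 1032 - 234 + 1404) - 15923) - 16905 = (310 - 15923) - 16905 = -15613 - 16905 = -32518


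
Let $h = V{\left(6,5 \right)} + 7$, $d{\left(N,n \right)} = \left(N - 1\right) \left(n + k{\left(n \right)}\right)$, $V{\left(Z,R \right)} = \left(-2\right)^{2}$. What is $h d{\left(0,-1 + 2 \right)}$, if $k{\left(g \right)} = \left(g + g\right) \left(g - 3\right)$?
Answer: $33$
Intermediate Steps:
$k{\left(g \right)} = 2 g \left(-3 + g\right)$
$V{\left(Z,R \right)} = 4$
$d{\left(N,n \right)} = \left(-1 + N\right) \left(n + 2 n \left(-3 + n\right)\right)$ ($d{\left(N,n \right)} = \left(N - 1\right) \left(n + 2 n \left(-3 + n\right)\right) = \left(-1 + N\right) \left(n + 2 n \left(-3 + n\right)\right)$)
$h = 11$ ($h = 4 + 7 = 11$)
$h d{\left(0,-1 + 2 \right)} = 11 \left(-1 + 2\right) \left(5 + 0 - 2 \left(-1 + 2\right) + 2 \cdot 0 \left(-3 + \left(-1 + 2\right)\right)\right) = 11 \cdot 1 \left(5 + 0 - 2 + 2 \cdot 0 \left(-3 + 1\right)\right) = 11 \cdot 1 \left(5 + 0 - 2 + 2 \cdot 0 \left(-2\right)\right) = 11 \cdot 1 \left(5 + 0 - 2 + 0\right) = 11 \cdot 1 \cdot 3 = 11 \cdot 3 = 33$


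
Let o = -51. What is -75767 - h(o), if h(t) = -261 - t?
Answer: -75557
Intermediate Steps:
-75767 - h(o) = -75767 - (-261 - 1*(-51)) = -75767 - (-261 + 51) = -75767 - 1*(-210) = -75767 + 210 = -75557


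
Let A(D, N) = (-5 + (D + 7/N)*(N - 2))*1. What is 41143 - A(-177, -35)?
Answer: 172958/5 ≈ 34592.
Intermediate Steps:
A(D, N) = -5 + (-2 + N)*(D + 7/N) (A(D, N) = (-5 + (D + 7/N)*(-2 + N))*1 = (-5 + (-2 + N)*(D + 7/N))*1 = -5 + (-2 + N)*(D + 7/N))
41143 - A(-177, -35) = 41143 - (2 - 14/(-35) - 2*(-177) - 177*(-35)) = 41143 - (2 - 14*(-1/35) + 354 + 6195) = 41143 - (2 + ⅖ + 354 + 6195) = 41143 - 1*32757/5 = 41143 - 32757/5 = 172958/5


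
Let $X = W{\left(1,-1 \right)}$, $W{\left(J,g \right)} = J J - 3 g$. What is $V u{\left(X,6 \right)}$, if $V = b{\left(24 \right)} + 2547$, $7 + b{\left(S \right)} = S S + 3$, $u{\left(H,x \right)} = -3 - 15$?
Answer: $-56142$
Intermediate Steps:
$W{\left(J,g \right)} = J^{2} - 3 g$
$X = 4$ ($X = 1^{2} - -3 = 1 + 3 = 4$)
$u{\left(H,x \right)} = -18$ ($u{\left(H,x \right)} = -3 - 15 = -18$)
$b{\left(S \right)} = -4 + S^{2}$ ($b{\left(S \right)} = -7 + \left(S S + 3\right) = -7 + \left(S^{2} + 3\right) = -7 + \left(3 + S^{2}\right) = -4 + S^{2}$)
$V = 3119$ ($V = \left(-4 + 24^{2}\right) + 2547 = \left(-4 + 576\right) + 2547 = 572 + 2547 = 3119$)
$V u{\left(X,6 \right)} = 3119 \left(-18\right) = -56142$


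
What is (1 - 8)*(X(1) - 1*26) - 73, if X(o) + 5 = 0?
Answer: 144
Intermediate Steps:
X(o) = -5 (X(o) = -5 + 0 = -5)
(1 - 8)*(X(1) - 1*26) - 73 = (1 - 8)*(-5 - 1*26) - 73 = -7*(-5 - 26) - 73 = -7*(-31) - 73 = 217 - 73 = 144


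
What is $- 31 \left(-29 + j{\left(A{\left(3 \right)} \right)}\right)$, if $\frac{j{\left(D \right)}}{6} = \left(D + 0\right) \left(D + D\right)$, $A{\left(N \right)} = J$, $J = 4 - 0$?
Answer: $-5053$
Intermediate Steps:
$J = 4$ ($J = 4 + 0 = 4$)
$A{\left(N \right)} = 4$
$j{\left(D \right)} = 12 D^{2}$ ($j{\left(D \right)} = 6 \left(D + 0\right) \left(D + D\right) = 6 D 2 D = 6 \cdot 2 D^{2} = 12 D^{2}$)
$- 31 \left(-29 + j{\left(A{\left(3 \right)} \right)}\right) = - 31 \left(-29 + 12 \cdot 4^{2}\right) = - 31 \left(-29 + 12 \cdot 16\right) = - 31 \left(-29 + 192\right) = \left(-31\right) 163 = -5053$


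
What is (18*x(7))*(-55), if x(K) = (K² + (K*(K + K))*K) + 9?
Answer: -736560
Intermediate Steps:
x(K) = 9 + K² + 2*K³ (x(K) = (K² + (K*(2*K))*K) + 9 = (K² + (2*K²)*K) + 9 = (K² + 2*K³) + 9 = 9 + K² + 2*K³)
(18*x(7))*(-55) = (18*(9 + 7² + 2*7³))*(-55) = (18*(9 + 49 + 2*343))*(-55) = (18*(9 + 49 + 686))*(-55) = (18*744)*(-55) = 13392*(-55) = -736560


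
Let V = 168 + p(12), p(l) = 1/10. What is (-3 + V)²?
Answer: 2725801/100 ≈ 27258.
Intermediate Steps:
p(l) = ⅒
V = 1681/10 (V = 168 + ⅒ = 1681/10 ≈ 168.10)
(-3 + V)² = (-3 + 1681/10)² = (1651/10)² = 2725801/100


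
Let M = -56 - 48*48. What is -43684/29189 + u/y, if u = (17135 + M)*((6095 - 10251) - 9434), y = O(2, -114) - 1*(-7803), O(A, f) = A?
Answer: -1172253187774/45564029 ≈ -25728.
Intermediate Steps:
M = -2360 (M = -56 - 2304 = -2360)
y = 7805 (y = 2 - 1*(-7803) = 2 + 7803 = 7805)
u = -200792250 (u = (17135 - 2360)*((6095 - 10251) - 9434) = 14775*(-4156 - 9434) = 14775*(-13590) = -200792250)
-43684/29189 + u/y = -43684/29189 - 200792250/7805 = -43684*1/29189 - 200792250*1/7805 = -43684/29189 - 40158450/1561 = -1172253187774/45564029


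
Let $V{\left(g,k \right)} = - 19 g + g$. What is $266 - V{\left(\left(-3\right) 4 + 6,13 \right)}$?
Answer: $158$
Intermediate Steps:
$V{\left(g,k \right)} = - 18 g$
$266 - V{\left(\left(-3\right) 4 + 6,13 \right)} = 266 - - 18 \left(\left(-3\right) 4 + 6\right) = 266 - - 18 \left(-12 + 6\right) = 266 - \left(-18\right) \left(-6\right) = 266 - 108 = 158$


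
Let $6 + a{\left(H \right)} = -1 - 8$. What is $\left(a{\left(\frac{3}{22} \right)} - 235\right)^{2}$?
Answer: $62500$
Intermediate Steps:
$a{\left(H \right)} = -15$ ($a{\left(H \right)} = -6 - 9 = -15$)
$\left(a{\left(\frac{3}{22} \right)} - 235\right)^{2} = \left(-15 - 235\right)^{2} = \left(-250\right)^{2} = 62500$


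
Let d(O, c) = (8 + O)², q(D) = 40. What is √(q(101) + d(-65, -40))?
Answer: √3289 ≈ 57.350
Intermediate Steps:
√(q(101) + d(-65, -40)) = √(40 + (8 - 65)²) = √(40 + (-57)²) = √(40 + 3249) = √3289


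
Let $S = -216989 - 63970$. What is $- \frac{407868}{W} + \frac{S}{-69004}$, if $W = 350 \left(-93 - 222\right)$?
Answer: $\frac{9853375537}{1267948500} \approx 7.7711$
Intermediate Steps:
$S = -280959$ ($S = -216989 - 63970 = -280959$)
$W = -110250$ ($W = 350 \left(-315\right) = -110250$)
$- \frac{407868}{W} + \frac{S}{-69004} = - \frac{407868}{-110250} - \frac{280959}{-69004} = \left(-407868\right) \left(- \frac{1}{110250}\right) - - \frac{280959}{69004} = \frac{67978}{18375} + \frac{280959}{69004} = \frac{9853375537}{1267948500}$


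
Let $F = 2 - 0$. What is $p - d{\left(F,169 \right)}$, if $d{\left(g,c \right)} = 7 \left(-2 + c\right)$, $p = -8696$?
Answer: $-9865$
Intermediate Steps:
$F = 2$ ($F = 2 + 0 = 2$)
$d{\left(g,c \right)} = -14 + 7 c$
$p - d{\left(F,169 \right)} = -8696 - \left(-14 + 7 \cdot 169\right) = -8696 - \left(-14 + 1183\right) = -8696 - 1169 = -9865$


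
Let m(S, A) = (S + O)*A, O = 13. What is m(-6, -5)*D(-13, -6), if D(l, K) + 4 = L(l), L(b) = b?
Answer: 595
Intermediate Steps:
m(S, A) = A*(13 + S) (m(S, A) = (S + 13)*A = (13 + S)*A = A*(13 + S))
D(l, K) = -4 + l
m(-6, -5)*D(-13, -6) = (-5*(13 - 6))*(-4 - 13) = -5*7*(-17) = -35*(-17) = 595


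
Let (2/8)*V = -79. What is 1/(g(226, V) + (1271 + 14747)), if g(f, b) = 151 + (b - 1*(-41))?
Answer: 1/15894 ≈ 6.2917e-5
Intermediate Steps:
V = -316 (V = 4*(-79) = -316)
g(f, b) = 192 + b (g(f, b) = 151 + (b + 41) = 151 + (41 + b) = 192 + b)
1/(g(226, V) + (1271 + 14747)) = 1/((192 - 316) + (1271 + 14747)) = 1/(-124 + 16018) = 1/15894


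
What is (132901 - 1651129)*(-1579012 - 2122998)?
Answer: 5620495238280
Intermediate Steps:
(132901 - 1651129)*(-1579012 - 2122998) = -1518228*(-3702010) = 5620495238280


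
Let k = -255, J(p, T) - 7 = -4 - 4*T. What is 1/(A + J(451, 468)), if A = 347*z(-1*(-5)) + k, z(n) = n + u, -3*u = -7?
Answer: 3/1262 ≈ 0.0023772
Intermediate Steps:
u = 7/3 (u = -⅓*(-7) = 7/3 ≈ 2.3333)
z(n) = 7/3 + n (z(n) = n + 7/3 = 7/3 + n)
J(p, T) = 3 - 4*T (J(p, T) = 7 + (-4 - 4*T) = 3 - 4*T)
A = 6869/3 (A = 347*(7/3 - 1*(-5)) - 255 = 347*(7/3 + 5) - 255 = 347*(22/3) - 255 = 7634/3 - 255 = 6869/3 ≈ 2289.7)
1/(A + J(451, 468)) = 1/(6869/3 + (3 - 4*468)) = 1/(6869/3 + (3 - 1872)) = 1/(6869/3 - 1869) = 1/(1262/3) = 3/1262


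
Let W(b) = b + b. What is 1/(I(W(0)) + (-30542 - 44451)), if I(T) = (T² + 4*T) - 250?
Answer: -1/75243 ≈ -1.3290e-5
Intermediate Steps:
W(b) = 2*b
I(T) = -250 + T² + 4*T
1/(I(W(0)) + (-30542 - 44451)) = 1/((-250 + (2*0)² + 4*(2*0)) + (-30542 - 44451)) = 1/((-250 + 0² + 4*0) - 74993) = 1/((-250 + 0 + 0) - 74993) = 1/(-250 - 74993) = 1/(-75243) = -1/75243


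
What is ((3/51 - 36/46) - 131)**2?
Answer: 2652662016/152881 ≈ 17351.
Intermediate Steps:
((3/51 - 36/46) - 131)**2 = ((3*(1/51) - 36*1/46) - 131)**2 = ((1/17 - 18/23) - 131)**2 = (-283/391 - 131)**2 = (-51504/391)**2 = 2652662016/152881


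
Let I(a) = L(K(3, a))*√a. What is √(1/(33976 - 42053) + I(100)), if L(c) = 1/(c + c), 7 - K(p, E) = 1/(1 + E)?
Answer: 3*√2583916995422/5702362 ≈ 0.84568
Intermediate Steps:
K(p, E) = 7 - 1/(1 + E)
L(c) = 1/(2*c)
I(a) = √a*(1 + a)/(2*(6 + 7*a)) (I(a) = (1/(2*(((6 + 7*a)/(1 + a)))))*√a = (((1 + a)/(6 + 7*a))/2)*√a = ((1 + a)/(2*(6 + 7*a)))*√a = √a*(1 + a)/(2*(6 + 7*a)))
√(1/(33976 - 42053) + I(100)) = √(1/(33976 - 42053) + √100*(1 + 100)/(2*(6 + 7*100))) = √(1/(-8077) + (½)*10*101/(6 + 700)) = √(-1/8077 + (½)*10*101/706) = √(-1/8077 + (½)*10*(1/706)*101) = √(-1/8077 + 505/706) = √(4078179/5702362) = 3*√2583916995422/5702362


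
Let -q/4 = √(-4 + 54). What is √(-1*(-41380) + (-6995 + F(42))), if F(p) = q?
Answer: √(34385 - 20*√2) ≈ 185.36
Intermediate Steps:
q = -20*√2 (q = -4*√(-4 + 54) = -20*√2 ≈ -28.284)
F(p) = -20*√2
√(-1*(-41380) + (-6995 + F(42))) = √(-1*(-41380) + (-6995 - 20*√2)) = √(41380 + (-6995 - 20*√2)) = √(34385 - 20*√2)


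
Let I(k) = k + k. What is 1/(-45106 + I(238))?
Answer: -1/44630 ≈ -2.2406e-5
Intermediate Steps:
I(k) = 2*k
1/(-45106 + I(238)) = 1/(-45106 + 2*238) = 1/(-45106 + 476) = 1/(-44630) = -1/44630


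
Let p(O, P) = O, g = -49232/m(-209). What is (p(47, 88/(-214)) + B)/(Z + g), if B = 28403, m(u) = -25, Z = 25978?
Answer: 355625/349341 ≈ 1.0180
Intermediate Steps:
g = 49232/25 (g = -49232/(-25) = -49232*(-1/25) = 49232/25 ≈ 1969.3)
(p(47, 88/(-214)) + B)/(Z + g) = (47 + 28403)/(25978 + 49232/25) = 28450/(698682/25) = 28450*(25/698682) = 355625/349341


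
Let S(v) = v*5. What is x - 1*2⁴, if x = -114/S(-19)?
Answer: -74/5 ≈ -14.800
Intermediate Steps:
S(v) = 5*v
x = 6/5 (x = -114/(5*(-19)) = -114/(-95) = -114*(-1/95) = 6/5 ≈ 1.2000)
x - 1*2⁴ = 6/5 - 1*2⁴ = 6/5 - 1*16 = 6/5 - 16 = -74/5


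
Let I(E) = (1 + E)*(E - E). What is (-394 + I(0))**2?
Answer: 155236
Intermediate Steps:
I(E) = 0 (I(E) = (1 + E)*0 = 0)
(-394 + I(0))**2 = (-394 + 0)**2 = (-394)**2 = 155236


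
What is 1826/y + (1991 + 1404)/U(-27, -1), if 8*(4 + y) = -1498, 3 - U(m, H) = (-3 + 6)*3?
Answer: -880333/1530 ≈ -575.38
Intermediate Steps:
U(m, H) = -6 (U(m, H) = 3 - (-3 + 6)*3 = 3 - 3*3 = 3 - 1*9 = 3 - 9 = -6)
y = -765/4 (y = -4 + (⅛)*(-1498) = -4 - 749/4 = -765/4 ≈ -191.25)
1826/y + (1991 + 1404)/U(-27, -1) = 1826/(-765/4) + (1991 + 1404)/(-6) = 1826*(-4/765) + 3395*(-⅙) = -7304/765 - 3395/6 = -880333/1530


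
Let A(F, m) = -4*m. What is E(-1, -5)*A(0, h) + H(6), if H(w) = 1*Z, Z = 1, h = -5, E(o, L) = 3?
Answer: 61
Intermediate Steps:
H(w) = 1 (H(w) = 1*1 = 1)
E(-1, -5)*A(0, h) + H(6) = 3*(-4*(-5)) + 1 = 3*20 + 1 = 60 + 1 = 61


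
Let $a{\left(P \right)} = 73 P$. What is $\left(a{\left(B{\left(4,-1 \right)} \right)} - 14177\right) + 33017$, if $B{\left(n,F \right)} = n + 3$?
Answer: $19351$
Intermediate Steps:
$B{\left(n,F \right)} = 3 + n$
$\left(a{\left(B{\left(4,-1 \right)} \right)} - 14177\right) + 33017 = \left(73 \left(3 + 4\right) - 14177\right) + 33017 = \left(73 \cdot 7 - 14177\right) + 33017 = \left(511 - 14177\right) + 33017 = -13666 + 33017 = 19351$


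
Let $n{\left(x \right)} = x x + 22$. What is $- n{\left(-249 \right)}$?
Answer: $-62023$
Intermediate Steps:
$n{\left(x \right)} = 22 + x^{2}$ ($n{\left(x \right)} = x^{2} + 22 = 22 + x^{2}$)
$- n{\left(-249 \right)} = - (22 + \left(-249\right)^{2}) = - (22 + 62001) = \left(-1\right) 62023 = -62023$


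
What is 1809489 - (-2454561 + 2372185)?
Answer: 1891865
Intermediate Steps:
1809489 - (-2454561 + 2372185) = 1809489 - 1*(-82376) = 1809489 + 82376 = 1891865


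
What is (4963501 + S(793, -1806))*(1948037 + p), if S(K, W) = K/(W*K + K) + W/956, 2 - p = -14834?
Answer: 8405919999000841581/862790 ≈ 9.7427e+12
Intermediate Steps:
p = 14836 (p = 2 - 1*(-14834) = 2 + 14834 = 14836)
S(K, W) = W/956 + K/(K + K*W) (S(K, W) = K/(K*W + K) + W*(1/956) = K/(K + K*W) + W/956 = W/956 + K/(K + K*W))
(4963501 + S(793, -1806))*(1948037 + p) = (4963501 + (956 - 1806 + (-1806)²)/(956*(1 - 1806)))*(1948037 + 14836) = (4963501 + (1/956)*(956 - 1806 + 3261636)/(-1805))*1962873 = (4963501 + (1/956)*(-1/1805)*3260786)*1962873 = (4963501 - 1630393/862790)*1962873 = (4282457397397/862790)*1962873 = 8405919999000841581/862790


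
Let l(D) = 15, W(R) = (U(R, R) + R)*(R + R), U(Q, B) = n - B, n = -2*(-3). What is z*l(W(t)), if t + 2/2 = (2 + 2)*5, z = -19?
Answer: -285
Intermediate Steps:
n = 6
U(Q, B) = 6 - B
t = 19 (t = -1 + (2 + 2)*5 = -1 + 4*5 = -1 + 20 = 19)
W(R) = 12*R (W(R) = ((6 - R) + R)*(R + R) = 6*(2*R) = 12*R)
z*l(W(t)) = -19*15 = -285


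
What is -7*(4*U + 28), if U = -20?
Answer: 364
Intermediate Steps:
-7*(4*U + 28) = -7*(4*(-20) + 28) = -7*(-80 + 28) = -7*(-52) = 364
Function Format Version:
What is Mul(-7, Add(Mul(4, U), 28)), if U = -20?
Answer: 364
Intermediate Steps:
Mul(-7, Add(Mul(4, U), 28)) = Mul(-7, Add(Mul(4, -20), 28)) = Mul(-7, Add(-80, 28)) = Mul(-7, -52) = 364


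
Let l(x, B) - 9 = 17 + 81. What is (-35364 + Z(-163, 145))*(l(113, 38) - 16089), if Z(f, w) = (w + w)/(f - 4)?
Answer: 94390938596/167 ≈ 5.6522e+8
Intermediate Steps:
l(x, B) = 107 (l(x, B) = 9 + (17 + 81) = 9 + 98 = 107)
Z(f, w) = 2*w/(-4 + f) (Z(f, w) = (2*w)/(-4 + f) = 2*w/(-4 + f))
(-35364 + Z(-163, 145))*(l(113, 38) - 16089) = (-35364 + 2*145/(-4 - 163))*(107 - 16089) = (-35364 + 2*145/(-167))*(-15982) = (-35364 + 2*145*(-1/167))*(-15982) = (-35364 - 290/167)*(-15982) = -5906078/167*(-15982) = 94390938596/167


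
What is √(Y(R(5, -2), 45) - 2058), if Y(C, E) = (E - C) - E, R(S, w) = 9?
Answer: I*√2067 ≈ 45.464*I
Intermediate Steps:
Y(C, E) = -C
√(Y(R(5, -2), 45) - 2058) = √(-1*9 - 2058) = √(-9 - 2058) = √(-2067) = I*√2067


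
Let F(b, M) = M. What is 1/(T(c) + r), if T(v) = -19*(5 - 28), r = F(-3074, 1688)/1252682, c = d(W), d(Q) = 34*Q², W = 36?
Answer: 626341/273711861 ≈ 0.0022883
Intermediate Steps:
c = 44064 (c = 34*36² = 34*1296 = 44064)
r = 844/626341 (r = 1688/1252682 = 1688*(1/1252682) = 844/626341 ≈ 0.0013475)
T(v) = 437 (T(v) = -19*(-23) = 437)
1/(T(c) + r) = 1/(437 + 844/626341) = 1/(273711861/626341) = 626341/273711861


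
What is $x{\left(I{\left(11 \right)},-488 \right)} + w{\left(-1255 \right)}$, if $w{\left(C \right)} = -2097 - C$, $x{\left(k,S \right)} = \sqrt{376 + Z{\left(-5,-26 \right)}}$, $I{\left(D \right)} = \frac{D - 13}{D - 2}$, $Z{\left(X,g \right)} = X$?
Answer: $-842 + \sqrt{371} \approx -822.74$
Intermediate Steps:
$I{\left(D \right)} = \frac{-13 + D}{-2 + D}$
$x{\left(k,S \right)} = \sqrt{371}$ ($x{\left(k,S \right)} = \sqrt{376 - 5} = \sqrt{371}$)
$x{\left(I{\left(11 \right)},-488 \right)} + w{\left(-1255 \right)} = \sqrt{371} - 842 = -842 + \sqrt{371}$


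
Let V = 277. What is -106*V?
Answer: -29362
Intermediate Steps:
-106*V = -106*277 = -29362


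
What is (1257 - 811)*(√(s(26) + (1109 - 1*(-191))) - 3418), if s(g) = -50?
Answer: -1524428 + 11150*√2 ≈ -1.5087e+6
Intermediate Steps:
(1257 - 811)*(√(s(26) + (1109 - 1*(-191))) - 3418) = (1257 - 811)*(√(-50 + (1109 - 1*(-191))) - 3418) = 446*(√(-50 + (1109 + 191)) - 3418) = 446*(√(-50 + 1300) - 3418) = 446*(√1250 - 3418) = 446*(25*√2 - 3418) = 446*(-3418 + 25*√2) = -1524428 + 11150*√2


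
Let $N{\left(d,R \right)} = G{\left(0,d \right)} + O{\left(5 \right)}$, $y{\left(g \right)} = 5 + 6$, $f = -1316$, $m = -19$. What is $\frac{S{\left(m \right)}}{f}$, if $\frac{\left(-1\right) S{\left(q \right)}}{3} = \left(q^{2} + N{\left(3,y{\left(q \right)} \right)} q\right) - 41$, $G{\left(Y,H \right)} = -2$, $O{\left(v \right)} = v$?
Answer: $\frac{789}{1316} \approx 0.59954$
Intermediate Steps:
$y{\left(g \right)} = 11$
$N{\left(d,R \right)} = 3$ ($N{\left(d,R \right)} = -2 + 5 = 3$)
$S{\left(q \right)} = 123 - 9 q - 3 q^{2}$ ($S{\left(q \right)} = - 3 \left(\left(q^{2} + 3 q\right) - 41\right) = - 3 \left(-41 + q^{2} + 3 q\right) = 123 - 9 q - 3 q^{2}$)
$\frac{S{\left(m \right)}}{f} = \frac{123 - -171 - 3 \left(-19\right)^{2}}{-1316} = \left(123 + 171 - 1083\right) \left(- \frac{1}{1316}\right) = \left(-789\right) \left(- \frac{1}{1316}\right) = \frac{789}{1316}$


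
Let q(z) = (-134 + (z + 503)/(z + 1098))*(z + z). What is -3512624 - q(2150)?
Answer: -341032609/116 ≈ -2.9399e+6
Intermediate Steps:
q(z) = 2*z*(-134 + (503 + z)/(1098 + z)) (q(z) = (-134 + (503 + z)/(1098 + z))*(2*z) = 2*z*(-134 + (503 + z)/(1098 + z)))
-3512624 - q(2150) = -3512624 - (-14)*2150*(20947 + 19*2150)/(1098 + 2150) = -3512624 - (-14)*2150*(20947 + 40850)/3248 = -3512624 - (-14)*2150*61797/3248 = -3512624 - 1*(-66431775/116) = -3512624 + 66431775/116 = -341032609/116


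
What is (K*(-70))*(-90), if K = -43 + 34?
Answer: -56700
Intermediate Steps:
K = -9
(K*(-70))*(-90) = -9*(-70)*(-90) = 630*(-90) = -56700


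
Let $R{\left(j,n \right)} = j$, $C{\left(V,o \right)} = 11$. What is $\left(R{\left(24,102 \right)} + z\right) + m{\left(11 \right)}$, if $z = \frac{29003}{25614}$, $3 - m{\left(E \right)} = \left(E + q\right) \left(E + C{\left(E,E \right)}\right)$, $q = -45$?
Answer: $\frac{19879853}{25614} \approx 776.13$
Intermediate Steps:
$m{\left(E \right)} = 3 - \left(-45 + E\right) \left(11 + E\right)$ ($m{\left(E \right)} = 3 - \left(E - 45\right) \left(E + 11\right) = 3 - \left(-45 + E\right) \left(11 + E\right)$)
$z = \frac{29003}{25614}$ ($z = 29003 \cdot \frac{1}{25614} = \frac{29003}{25614} \approx 1.1323$)
$\left(R{\left(24,102 \right)} + z\right) + m{\left(11 \right)} = \left(24 + \frac{29003}{25614}\right) + \left(498 - 11^{2} + 34 \cdot 11\right) = \frac{643739}{25614} + \left(498 - 121 + 374\right) = \frac{643739}{25614} + 751 = \frac{19879853}{25614}$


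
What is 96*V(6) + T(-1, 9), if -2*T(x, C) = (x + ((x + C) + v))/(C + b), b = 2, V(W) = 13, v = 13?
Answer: 13718/11 ≈ 1247.1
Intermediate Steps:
T(x, C) = -(13 + C + 2*x)/(2*(2 + C)) (T(x, C) = -(x + ((x + C) + 13))/(2*(C + 2)) = -(x + ((C + x) + 13))/(2*(2 + C)) = -(x + (13 + C + x))/(2*(2 + C)) = -(13 + C + 2*x)/(2*(2 + C)))
96*V(6) + T(-1, 9) = 96*13 + (-13 - 1*9 - 2*(-1))/(2*(2 + 9)) = 1248 + (1/2)*(-13 - 9 + 2)/11 = 1248 + (1/2)*(1/11)*(-20) = 1248 - 10/11 = 13718/11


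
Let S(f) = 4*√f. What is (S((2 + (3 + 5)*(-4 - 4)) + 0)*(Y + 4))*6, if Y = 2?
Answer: 144*I*√62 ≈ 1133.9*I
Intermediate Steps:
(S((2 + (3 + 5)*(-4 - 4)) + 0)*(Y + 4))*6 = ((4*√((2 + (3 + 5)*(-4 - 4)) + 0))*(2 + 4))*6 = ((4*√((2 + 8*(-8)) + 0))*6)*6 = ((4*√((2 - 64) + 0))*6)*6 = ((4*√(-62 + 0))*6)*6 = ((4*√(-62))*6)*6 = ((4*(I*√62))*6)*6 = ((4*I*√62)*6)*6 = (24*I*√62)*6 = 144*I*√62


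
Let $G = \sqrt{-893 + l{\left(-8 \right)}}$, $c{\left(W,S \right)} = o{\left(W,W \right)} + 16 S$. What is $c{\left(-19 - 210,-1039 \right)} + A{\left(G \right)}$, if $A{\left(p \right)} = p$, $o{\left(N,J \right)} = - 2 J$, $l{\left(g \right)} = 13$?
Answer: $-16166 + 4 i \sqrt{55} \approx -16166.0 + 29.665 i$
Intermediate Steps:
$c{\left(W,S \right)} = - 2 W + 16 S$
$G = 4 i \sqrt{55}$ ($G = \sqrt{-893 + 13} = \sqrt{-880} = 4 i \sqrt{55} \approx 29.665 i$)
$c{\left(-19 - 210,-1039 \right)} + A{\left(G \right)} = \left(- 2 \left(-19 - 210\right) + 16 \left(-1039\right)\right) + 4 i \sqrt{55} = \left(- 2 \left(-19 - 210\right) - 16624\right) + 4 i \sqrt{55} = \left(\left(-2\right) \left(-229\right) - 16624\right) + 4 i \sqrt{55} = \left(458 - 16624\right) + 4 i \sqrt{55} = -16166 + 4 i \sqrt{55}$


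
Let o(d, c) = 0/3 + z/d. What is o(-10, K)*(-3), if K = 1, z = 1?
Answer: 3/10 ≈ 0.30000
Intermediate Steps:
o(d, c) = 1/d (o(d, c) = 0/3 + 1/d = 0*(⅓) + 1/d = 0 + 1/d = 1/d)
o(-10, K)*(-3) = -3/(-10) = -⅒*(-3) = 3/10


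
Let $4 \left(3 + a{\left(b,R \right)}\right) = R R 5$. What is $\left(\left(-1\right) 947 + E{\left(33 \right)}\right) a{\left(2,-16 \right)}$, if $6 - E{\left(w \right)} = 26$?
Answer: $-306539$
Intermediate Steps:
$E{\left(w \right)} = -20$ ($E{\left(w \right)} = 6 - 26 = -20$)
$a{\left(b,R \right)} = -3 + \frac{5 R^{2}}{4}$ ($a{\left(b,R \right)} = -3 + \frac{R R 5}{4} = -3 + \frac{R^{2} \cdot 5}{4} = -3 + \frac{5 R^{2}}{4}$)
$\left(\left(-1\right) 947 + E{\left(33 \right)}\right) a{\left(2,-16 \right)} = \left(\left(-1\right) 947 - 20\right) \left(-3 + \frac{5 \left(-16\right)^{2}}{4}\right) = \left(-947 - 20\right) \left(-3 + \frac{5}{4} \cdot 256\right) = - 967 \left(-3 + 320\right) = \left(-967\right) 317 = -306539$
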